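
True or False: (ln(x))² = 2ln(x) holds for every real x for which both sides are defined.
Claim: (ln(x))² = 2ln(x).
Test a specific point where both sides are defined: x = 4.
LHS = (ln(x))² ≈ 1.9218
RHS = 2ln(x) ≈ 2.7726
Since 1.9218 ≠ 2.7726, the equation fails at this point, so it cannot hold for every real x for which both sides are defined.
2ln(x) equals ln(x²), which is not the same as (ln x)².

Conclusion: False.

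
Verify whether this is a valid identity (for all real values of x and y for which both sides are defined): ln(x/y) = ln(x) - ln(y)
Claim: ln(x/y) = ln(x) - ln(y).
Reasoning: Both sides are simultaneously defined only when x, y > 0. Write x = e^p, y = e^q. Then x/y = e^(p-q), so ln(x/y) = p - q = ln(x) - ln(y).
So the two sides agree for all real values of x and y for which both sides are defined.

Conclusion: Yes, this is an identity.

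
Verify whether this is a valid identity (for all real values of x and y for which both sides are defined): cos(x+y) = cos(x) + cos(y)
Claim: cos(x+y) = cos(x) + cos(y).
Test a specific point where both sides are defined: x = π/6, y = -π/3.
LHS = cos(x+y) ≈ 0.8660
RHS = cos(x) + cos(y) ≈ 1.3660
Since 0.8660 ≠ 1.3660, the equation fails at this point, so it cannot hold for all real values of x and y for which both sides are defined.
The correct expansion is cos(x+y) = cos(x)cos(y) - sin(x)sin(y); cosine is not additive.

Conclusion: No, this is NOT an identity.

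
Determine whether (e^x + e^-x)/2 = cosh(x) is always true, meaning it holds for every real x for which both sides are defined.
Yes, this is an identity.

Claim: (e^x + e^-x)/2 = cosh(x).
Reasoning: This is exactly the definition of the hyperbolic cosine: cosh(x) := (e^x + e^-x)/2.
So the two sides agree for every real x for which both sides are defined.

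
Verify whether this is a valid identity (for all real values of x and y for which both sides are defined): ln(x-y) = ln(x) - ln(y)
No, this is NOT an identity.

Claim: ln(x-y) = ln(x) - ln(y).
Test a specific point where both sides are defined: x = 3, y = 1.
LHS = ln(x-y) ≈ 0.6931
RHS = ln(x) - ln(y) ≈ 1.0986
Since 0.6931 ≠ 1.0986, the equation fails at this point, so it cannot hold for all real values of x and y for which both sides are defined.
ln(x) - ln(y) = ln(x/y), not ln(x-y).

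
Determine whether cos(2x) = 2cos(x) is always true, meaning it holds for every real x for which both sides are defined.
No, this is NOT an identity.

Claim: cos(2x) = 2cos(x).
Test a specific point where both sides are defined: x = π.
LHS = cos(2x) ≈ 1.0000
RHS = 2cos(x) ≈ -2.0000
Since 1.0000 ≠ -2.0000, the equation fails at this point, so it cannot hold for every real x for which both sides are defined.
The correct double-angle formula is cos(2x) = cos²x - sin²x.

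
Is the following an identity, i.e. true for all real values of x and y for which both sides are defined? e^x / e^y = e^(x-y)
Claim: e^x / e^y = e^(x-y).
Reasoning: 1/e^y = e^(-y), so e^x / e^y = e^x · e^(-y) = e^(x + (-y)) = e^(x-y) by the product rule for exponents.
So the two sides agree for all real values of x and y for which both sides are defined.

Conclusion: Yes, this is an identity.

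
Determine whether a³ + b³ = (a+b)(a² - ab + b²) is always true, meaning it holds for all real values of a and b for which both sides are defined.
Claim: a³ + b³ = (a+b)(a² - ab + b²).
Reasoning: Expand the right side: (a+b)(a² - ab + b²) = a³ - a²b + ab² + a²b - ab² + b³ = a³ + b³ (the middle terms cancel in pairs).
So the two sides agree for all real values of a and b for which both sides are defined.

Conclusion: Yes, this is an identity.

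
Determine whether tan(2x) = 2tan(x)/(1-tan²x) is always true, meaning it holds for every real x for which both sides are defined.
Yes, this is an identity.

Claim: tan(2x) = 2tan(x)/(1-tan²x).
Reasoning: tan(2x) = sin(2x)/cos(2x) = 2sin(x)cos(x) / (cos²x - sin²x). Divide numerator and denominator by cos²x: 2tan(x) / (1 - tan²x).
So the two sides agree for every real x for which both sides are defined.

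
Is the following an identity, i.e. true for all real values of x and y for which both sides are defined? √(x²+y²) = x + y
No, this is NOT an identity.

Claim: √(x²+y²) = x + y.
Test a specific point where both sides are defined: x = -1, y = -2.
LHS = √(x²+y²) ≈ 2.2361
RHS = x + y ≈ -3.0000
Since 2.2361 ≠ -3.0000, the equation fails at this point, so it cannot hold for all real values of x and y for which both sides are defined.
(x+y)² = x² + 2xy + y², not x² + y², so the square root does not split this way.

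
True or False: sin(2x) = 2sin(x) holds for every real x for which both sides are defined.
Claim: sin(2x) = 2sin(x).
Test a specific point where both sides are defined: x = -π/4.
LHS = sin(2x) ≈ -1.0000
RHS = 2sin(x) ≈ -1.4142
Since -1.0000 ≠ -1.4142, the equation fails at this point, so it cannot hold for every real x for which both sides are defined.
The correct double-angle formula is sin(2x) = 2sin(x)cos(x).

Conclusion: False.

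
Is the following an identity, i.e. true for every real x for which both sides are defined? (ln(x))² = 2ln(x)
No, this is NOT an identity.

Claim: (ln(x))² = 2ln(x).
Test a specific point where both sides are defined: x = 5.
LHS = (ln(x))² ≈ 2.5903
RHS = 2ln(x) ≈ 3.2189
Since 2.5903 ≠ 3.2189, the equation fails at this point, so it cannot hold for every real x for which both sides are defined.
2ln(x) equals ln(x²), which is not the same as (ln x)².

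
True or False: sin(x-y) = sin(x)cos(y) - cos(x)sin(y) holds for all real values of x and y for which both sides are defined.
True.

Claim: sin(x-y) = sin(x)cos(y) - cos(x)sin(y).
Reasoning: Replace y by -y in sin(x+y) = sin(x)cos(y) + cos(x)sin(y) and use cos(-y) = cos(y), sin(-y) = -sin(y): sin(x-y) = sin(x)cos(y) - cos(x)sin(y).
So the two sides agree for all real values of x and y for which both sides are defined.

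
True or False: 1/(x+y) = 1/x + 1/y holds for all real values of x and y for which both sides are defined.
Claim: 1/(x+y) = 1/x + 1/y.
Test a specific point where both sides are defined: x = 4, y = 2.
LHS = 1/(x+y) ≈ 0.1667
RHS = 1/x + 1/y ≈ 0.7500
Since 0.1667 ≠ 0.7500, the equation fails at this point, so it cannot hold for all real values of x and y for which both sides are defined.
1/x + 1/y = (x+y)/(xy), which is not 1/(x+y).

Conclusion: False.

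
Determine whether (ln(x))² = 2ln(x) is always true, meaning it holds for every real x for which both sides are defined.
No, this is NOT an identity.

Claim: (ln(x))² = 2ln(x).
Test a specific point where both sides are defined: x = 5.
LHS = (ln(x))² ≈ 2.5903
RHS = 2ln(x) ≈ 3.2189
Since 2.5903 ≠ 3.2189, the equation fails at this point, so it cannot hold for every real x for which both sides are defined.
2ln(x) equals ln(x²), which is not the same as (ln x)².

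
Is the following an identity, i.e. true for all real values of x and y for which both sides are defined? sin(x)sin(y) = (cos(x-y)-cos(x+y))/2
Yes, this is an identity.

Claim: sin(x)sin(y) = (cos(x-y)-cos(x+y))/2.
Reasoning: cos(x-y) = cos(x)cos(y) + sin(x)sin(y) and cos(x+y) = cos(x)cos(y) - sin(x)sin(y). Subtracting, cos(x-y) - cos(x+y) = 2sin(x)sin(y); divide by 2.
So the two sides agree for all real values of x and y for which both sides are defined.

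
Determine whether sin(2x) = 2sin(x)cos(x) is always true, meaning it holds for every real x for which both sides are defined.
Claim: sin(2x) = 2sin(x)cos(x).
Reasoning: Put y = x in the addition formula sin(x+y) = sin(x)cos(y) + cos(x)sin(y): sin(2x) = sin(x)cos(x) + cos(x)sin(x) = 2sin(x)cos(x).
So the two sides agree for every real x for which both sides are defined.

Conclusion: Yes, this is an identity.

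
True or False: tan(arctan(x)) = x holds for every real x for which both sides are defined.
True.

Claim: tan(arctan(x)) = x.
Reasoning: For every real x, arctan(x) is by definition the angle in (-π/2, π/2) whose tangent equals x. Taking the tangent of that angle returns x.
So the two sides agree for every real x for which both sides are defined.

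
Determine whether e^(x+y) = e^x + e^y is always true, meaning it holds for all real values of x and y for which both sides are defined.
No, this is NOT an identity.

Claim: e^(x+y) = e^x + e^y.
Test a specific point where both sides are defined: x = 3, y = 1/2.
LHS = e^(x+y) ≈ 33.1155
RHS = e^x + e^y ≈ 21.7343
Since 33.1155 ≠ 21.7343, the equation fails at this point, so it cannot hold for all real values of x and y for which both sides are defined.
The correct rule is e^(x+y) = e^x · e^y (a product, not a sum).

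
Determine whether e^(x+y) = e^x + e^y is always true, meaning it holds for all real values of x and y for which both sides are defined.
No, this is NOT an identity.

Claim: e^(x+y) = e^x + e^y.
Test a specific point where both sides are defined: x = -2, y = 1/2.
LHS = e^(x+y) ≈ 0.2231
RHS = e^x + e^y ≈ 1.7841
Since 0.2231 ≠ 1.7841, the equation fails at this point, so it cannot hold for all real values of x and y for which both sides are defined.
The correct rule is e^(x+y) = e^x · e^y (a product, not a sum).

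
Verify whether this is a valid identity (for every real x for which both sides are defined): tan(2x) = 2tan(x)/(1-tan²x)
Yes, this is an identity.

Claim: tan(2x) = 2tan(x)/(1-tan²x).
Reasoning: tan(2x) = sin(2x)/cos(2x) = 2sin(x)cos(x) / (cos²x - sin²x). Divide numerator and denominator by cos²x: 2tan(x) / (1 - tan²x).
So the two sides agree for every real x for which both sides are defined.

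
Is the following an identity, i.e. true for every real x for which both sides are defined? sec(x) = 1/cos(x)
Yes, this is an identity.

Claim: sec(x) = 1/cos(x).
Reasoning: sec(x) is by definition the reciprocal of cos(x), wherever cos(x) ≠ 0.
So the two sides agree for every real x for which both sides are defined.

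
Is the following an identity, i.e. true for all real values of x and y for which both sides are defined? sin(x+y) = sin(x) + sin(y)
No, this is NOT an identity.

Claim: sin(x+y) = sin(x) + sin(y).
Test a specific point where both sides are defined: x = -π/6, y = π/4.
LHS = sin(x+y) ≈ 0.2588
RHS = sin(x) + sin(y) ≈ 0.2071
Since 0.2588 ≠ 0.2071, the equation fails at this point, so it cannot hold for all real values of x and y for which both sides are defined.
The correct expansion is sin(x+y) = sin(x)cos(y) + cos(x)sin(y); sine is not additive.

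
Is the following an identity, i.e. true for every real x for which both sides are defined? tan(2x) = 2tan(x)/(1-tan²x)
Yes, this is an identity.

Claim: tan(2x) = 2tan(x)/(1-tan²x).
Reasoning: tan(2x) = sin(2x)/cos(2x) = 2sin(x)cos(x) / (cos²x - sin²x). Divide numerator and denominator by cos²x: 2tan(x) / (1 - tan²x).
So the two sides agree for every real x for which both sides are defined.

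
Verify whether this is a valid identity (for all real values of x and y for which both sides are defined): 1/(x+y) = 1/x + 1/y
Claim: 1/(x+y) = 1/x + 1/y.
Test a specific point where both sides are defined: x = -1, y = 1/2.
LHS = 1/(x+y) ≈ -2.0000
RHS = 1/x + 1/y ≈ 1.0000
Since -2.0000 ≠ 1.0000, the equation fails at this point, so it cannot hold for all real values of x and y for which both sides are defined.
1/x + 1/y = (x+y)/(xy), which is not 1/(x+y).

Conclusion: No, this is NOT an identity.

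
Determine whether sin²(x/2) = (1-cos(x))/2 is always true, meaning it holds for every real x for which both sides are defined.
Claim: sin²(x/2) = (1-cos(x))/2.
Reasoning: Use cos(2θ) = 1 - 2sin²θ with θ = x/2: cos(x) = 1 - 2sin²(x/2). Solving for sin²(x/2) gives (1 - cos(x))/2.
So the two sides agree for every real x for which both sides are defined.

Conclusion: Yes, this is an identity.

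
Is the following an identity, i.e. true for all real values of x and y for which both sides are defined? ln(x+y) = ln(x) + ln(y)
No, this is NOT an identity.

Claim: ln(x+y) = ln(x) + ln(y).
Test a specific point where both sides are defined: x = 3, y = 3.
LHS = ln(x+y) ≈ 1.7918
RHS = ln(x) + ln(y) ≈ 2.1972
Since 1.7918 ≠ 2.1972, the equation fails at this point, so it cannot hold for all real values of x and y for which both sides are defined.
ln(x) + ln(y) = ln(xy), not ln(x+y).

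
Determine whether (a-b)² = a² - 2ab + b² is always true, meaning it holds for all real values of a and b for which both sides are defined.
Yes, this is an identity.

Claim: (a-b)² = a² - 2ab + b².
Reasoning: Expand: (a-b)² = (a-b)(a-b) = a·a - a·b - b·a + b·b = a² - 2ab + b².
So the two sides agree for all real values of a and b for which both sides are defined.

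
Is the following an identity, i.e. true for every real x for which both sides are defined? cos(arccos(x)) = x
Claim: cos(arccos(x)) = x.
Reasoning: For -1 ≤ x ≤ 1 (where arccos is defined), arccos(x) is by definition an angle whose cosine equals x. Taking the cosine of that angle returns x. (Note the other order, arccos(cos x) = x, is NOT an identity.)
So the two sides agree for every real x for which both sides are defined.

Conclusion: Yes, this is an identity.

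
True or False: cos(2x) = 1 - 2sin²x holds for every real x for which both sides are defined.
Claim: cos(2x) = 1 - 2sin²x.
Reasoning: cos(2x) = cos²x - sin²x. Replace cos²x by 1 - sin²x: (1 - sin²x) - sin²x = 1 - 2sin²x.
So the two sides agree for every real x for which both sides are defined.

Conclusion: True.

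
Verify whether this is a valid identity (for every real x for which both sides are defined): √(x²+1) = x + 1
Claim: √(x²+1) = x + 1.
Test a specific point where both sides are defined: x = 4.
LHS = √(x²+1) ≈ 4.1231
RHS = x + 1 ≈ 5.0000
Since 4.1231 ≠ 5.0000, the equation fails at this point, so it cannot hold for every real x for which both sides are defined.
(x+1)² = x² + 2x + 1 ≠ x² + 1 unless x = 0.

Conclusion: No, this is NOT an identity.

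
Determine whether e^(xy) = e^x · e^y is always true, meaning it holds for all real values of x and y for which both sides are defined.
No, this is NOT an identity.

Claim: e^(xy) = e^x · e^y.
Test a specific point where both sides are defined: x = 1, y = 3/2.
LHS = e^(xy) ≈ 4.4817
RHS = e^x · e^y ≈ 12.1825
Since 4.4817 ≠ 12.1825, the equation fails at this point, so it cannot hold for all real values of x and y for which both sides are defined.
e^x · e^y = e^(x+y), not e^(xy).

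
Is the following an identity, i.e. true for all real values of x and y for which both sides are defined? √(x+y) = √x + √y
Claim: √(x+y) = √x + √y.
Test a specific point where both sides are defined: x = 1/2, y = 2.
LHS = √(x+y) ≈ 1.5811
RHS = √x + √y ≈ 2.1213
Since 1.5811 ≠ 2.1213, the equation fails at this point, so it cannot hold for all real values of x and y for which both sides are defined.
Squaring the right side gives x + 2√(xy) + y, not x + y.

Conclusion: No, this is NOT an identity.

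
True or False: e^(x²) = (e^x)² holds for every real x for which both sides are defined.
False.

Claim: e^(x²) = (e^x)².
Test a specific point where both sides are defined: x = 1.
LHS = e^(x²) ≈ 2.7183
RHS = (e^x)² ≈ 7.3891
Since 2.7183 ≠ 7.3891, the equation fails at this point, so it cannot hold for every real x for which both sides are defined.
(e^x)² = e^(2x), and 2x ≠ x² in general.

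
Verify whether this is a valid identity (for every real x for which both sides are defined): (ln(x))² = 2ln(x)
Claim: (ln(x))² = 2ln(x).
Test a specific point where both sides are defined: x = 4.
LHS = (ln(x))² ≈ 1.9218
RHS = 2ln(x) ≈ 2.7726
Since 1.9218 ≠ 2.7726, the equation fails at this point, so it cannot hold for every real x for which both sides are defined.
2ln(x) equals ln(x²), which is not the same as (ln x)².

Conclusion: No, this is NOT an identity.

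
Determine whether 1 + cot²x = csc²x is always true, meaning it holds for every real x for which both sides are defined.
Yes, this is an identity.

Claim: 1 + cot²x = csc²x.
Reasoning: Start from sin²x + cos²x = 1 and divide every term by sin²x (allowed wherever cot x and csc x are defined): 1 + cot²x = 1/sin²x = csc²x.
So the two sides agree for every real x for which both sides are defined.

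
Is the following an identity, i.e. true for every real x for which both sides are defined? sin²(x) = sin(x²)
No, this is NOT an identity.

Claim: sin²(x) = sin(x²).
Test a specific point where both sides are defined: x = -π/4.
LHS = sin²(x) ≈ 0.5000
RHS = sin(x²) ≈ 0.5785
Since 0.5000 ≠ 0.5785, the equation fails at this point, so it cannot hold for every real x for which both sides are defined.
sin²(x) means (sin x)², squaring the output; sin(x²) squares the input. These are different functions.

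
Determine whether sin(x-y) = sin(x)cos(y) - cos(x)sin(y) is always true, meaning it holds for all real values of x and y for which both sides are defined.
Yes, this is an identity.

Claim: sin(x-y) = sin(x)cos(y) - cos(x)sin(y).
Reasoning: Replace y by -y in sin(x+y) = sin(x)cos(y) + cos(x)sin(y) and use cos(-y) = cos(y), sin(-y) = -sin(y): sin(x-y) = sin(x)cos(y) - cos(x)sin(y).
So the two sides agree for all real values of x and y for which both sides are defined.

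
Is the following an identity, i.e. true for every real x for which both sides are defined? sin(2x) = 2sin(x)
No, this is NOT an identity.

Claim: sin(2x) = 2sin(x).
Test a specific point where both sides are defined: x = -π/4.
LHS = sin(2x) ≈ -1.0000
RHS = 2sin(x) ≈ -1.4142
Since -1.0000 ≠ -1.4142, the equation fails at this point, so it cannot hold for every real x for which both sides are defined.
The correct double-angle formula is sin(2x) = 2sin(x)cos(x).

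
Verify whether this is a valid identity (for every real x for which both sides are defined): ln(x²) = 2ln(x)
Claim: ln(x²) = 2ln(x).
Reasoning: The right side requires x > 0. For x > 0, x² = (e^(ln x))² = e^(2ln x), so ln(x²) = 2ln(x). (For x < 0 the right side is undefined, so those values are outside the claim.)
So the two sides agree for every real x for which both sides are defined.

Conclusion: Yes, this is an identity.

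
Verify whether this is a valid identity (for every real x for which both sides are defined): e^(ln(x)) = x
Yes, this is an identity.

Claim: e^(ln(x)) = x.
Reasoning: For x > 0, ln(x) is by definition the exponent p such that e^p = x. Raising e to that exponent therefore returns x: e^(ln x) = x.
So the two sides agree for every real x for which both sides are defined.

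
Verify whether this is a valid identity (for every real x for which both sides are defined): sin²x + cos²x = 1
Yes, this is an identity.

Claim: sin²x + cos²x = 1.
Reasoning: The point (cos x, sin x) lies on the unit circle X² + Y² = 1, so cos²x + sin²x = 1 for every real x.
So the two sides agree for every real x for which both sides are defined.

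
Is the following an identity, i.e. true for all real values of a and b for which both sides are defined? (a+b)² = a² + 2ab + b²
Claim: (a+b)² = a² + 2ab + b².
Reasoning: Expand: (a+b)² = (a+b)(a+b) = a·a + a·b + b·a + b·b = a² + 2ab + b².
So the two sides agree for all real values of a and b for which both sides are defined.

Conclusion: Yes, this is an identity.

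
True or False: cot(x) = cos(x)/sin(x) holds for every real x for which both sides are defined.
Claim: cot(x) = cos(x)/sin(x).
Reasoning: cot(x) is defined as 1/tan(x) = 1/(sin(x)/cos(x)) = cos(x)/sin(x), wherever sin(x) ≠ 0.
So the two sides agree for every real x for which both sides are defined.

Conclusion: True.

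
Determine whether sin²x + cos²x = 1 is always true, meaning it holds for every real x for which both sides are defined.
Claim: sin²x + cos²x = 1.
Reasoning: The point (cos x, sin x) lies on the unit circle X² + Y² = 1, so cos²x + sin²x = 1 for every real x.
So the two sides agree for every real x for which both sides are defined.

Conclusion: Yes, this is an identity.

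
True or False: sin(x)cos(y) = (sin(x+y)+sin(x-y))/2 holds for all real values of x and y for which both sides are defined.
Claim: sin(x)cos(y) = (sin(x+y)+sin(x-y))/2.
Reasoning: sin(x+y) = sin(x)cos(y) + cos(x)sin(y) and sin(x-y) = sin(x)cos(y) - cos(x)sin(y). Adding, sin(x+y) + sin(x-y) = 2sin(x)cos(y); divide by 2.
So the two sides agree for all real values of x and y for which both sides are defined.

Conclusion: True.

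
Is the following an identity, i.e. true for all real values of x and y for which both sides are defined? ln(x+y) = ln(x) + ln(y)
No, this is NOT an identity.

Claim: ln(x+y) = ln(x) + ln(y).
Test a specific point where both sides are defined: x = 1/2, y = 5.
LHS = ln(x+y) ≈ 1.7047
RHS = ln(x) + ln(y) ≈ 0.9163
Since 1.7047 ≠ 0.9163, the equation fails at this point, so it cannot hold for all real values of x and y for which both sides are defined.
ln(x) + ln(y) = ln(xy), not ln(x+y).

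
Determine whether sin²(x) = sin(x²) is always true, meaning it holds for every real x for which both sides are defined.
No, this is NOT an identity.

Claim: sin²(x) = sin(x²).
Test a specific point where both sides are defined: x = -π/4.
LHS = sin²(x) ≈ 0.5000
RHS = sin(x²) ≈ 0.5785
Since 0.5000 ≠ 0.5785, the equation fails at this point, so it cannot hold for every real x for which both sides are defined.
sin²(x) means (sin x)², squaring the output; sin(x²) squares the input. These are different functions.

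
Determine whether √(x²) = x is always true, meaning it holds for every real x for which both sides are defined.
Claim: √(x²) = x.
Test a specific point where both sides are defined: x = -3.
LHS = √(x²) ≈ 3.0000
RHS = x ≈ -3.0000
Since 3.0000 ≠ -3.0000, the equation fails at this point, so it cannot hold for every real x for which both sides are defined.
√(x²) = |x|, which differs from x whenever x < 0 (both sides are defined for every real x).

Conclusion: No, this is NOT an identity.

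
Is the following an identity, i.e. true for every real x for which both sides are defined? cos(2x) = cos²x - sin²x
Claim: cos(2x) = cos²x - sin²x.
Reasoning: Put y = x in the addition formula cos(x+y) = cos(x)cos(y) - sin(x)sin(y): cos(2x) = cos²x - sin²x.
So the two sides agree for every real x for which both sides are defined.

Conclusion: Yes, this is an identity.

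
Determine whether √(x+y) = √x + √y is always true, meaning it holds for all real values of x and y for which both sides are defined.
No, this is NOT an identity.

Claim: √(x+y) = √x + √y.
Test a specific point where both sides are defined: x = 4, y = 5.
LHS = √(x+y) ≈ 3.0000
RHS = √x + √y ≈ 4.2361
Since 3.0000 ≠ 4.2361, the equation fails at this point, so it cannot hold for all real values of x and y for which both sides are defined.
Squaring the right side gives x + 2√(xy) + y, not x + y.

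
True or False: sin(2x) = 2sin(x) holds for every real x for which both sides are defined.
Claim: sin(2x) = 2sin(x).
Test a specific point where both sides are defined: x = -π/4.
LHS = sin(2x) ≈ -1.0000
RHS = 2sin(x) ≈ -1.4142
Since -1.0000 ≠ -1.4142, the equation fails at this point, so it cannot hold for every real x for which both sides are defined.
The correct double-angle formula is sin(2x) = 2sin(x)cos(x).

Conclusion: False.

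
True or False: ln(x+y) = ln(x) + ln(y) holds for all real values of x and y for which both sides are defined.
False.

Claim: ln(x+y) = ln(x) + ln(y).
Test a specific point where both sides are defined: x = 3, y = 4.
LHS = ln(x+y) ≈ 1.9459
RHS = ln(x) + ln(y) ≈ 2.4849
Since 1.9459 ≠ 2.4849, the equation fails at this point, so it cannot hold for all real values of x and y for which both sides are defined.
ln(x) + ln(y) = ln(xy), not ln(x+y).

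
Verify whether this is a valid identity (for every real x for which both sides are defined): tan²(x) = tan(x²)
No, this is NOT an identity.

Claim: tan²(x) = tan(x²).
Test a specific point where both sides are defined: x = -π/3.
LHS = tan²(x) ≈ 3.0000
RHS = tan(x²) ≈ 1.9485
Since 3.0000 ≠ 1.9485, the equation fails at this point, so it cannot hold for every real x for which both sides are defined.
tan²(x) means (tan x)², squaring the output; tan(x²) squares the input. These are different functions.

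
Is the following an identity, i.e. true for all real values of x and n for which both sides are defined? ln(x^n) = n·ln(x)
Claim: ln(x^n) = n·ln(x).
Reasoning: The right side requires x > 0. For x > 0, x^n = (e^(ln x))^n = e^(n·ln x), so taking ln of both sides gives ln(x^n) = n·ln(x).
So the two sides agree for all real values of x and n for which both sides are defined.

Conclusion: Yes, this is an identity.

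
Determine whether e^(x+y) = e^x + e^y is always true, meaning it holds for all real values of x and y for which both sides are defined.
No, this is NOT an identity.

Claim: e^(x+y) = e^x + e^y.
Test a specific point where both sides are defined: x = -2, y = -1.
LHS = e^(x+y) ≈ 0.0498
RHS = e^x + e^y ≈ 0.5032
Since 0.0498 ≠ 0.5032, the equation fails at this point, so it cannot hold for all real values of x and y for which both sides are defined.
The correct rule is e^(x+y) = e^x · e^y (a product, not a sum).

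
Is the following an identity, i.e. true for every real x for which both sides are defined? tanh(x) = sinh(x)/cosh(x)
Yes, this is an identity.

Claim: tanh(x) = sinh(x)/cosh(x).
Reasoning: tanh(x) is defined as sinh(x)/cosh(x) = (e^x - e^-x)/(e^x + e^-x); cosh(x) ≥ 1 is never zero, so this holds for every real x.
So the two sides agree for every real x for which both sides are defined.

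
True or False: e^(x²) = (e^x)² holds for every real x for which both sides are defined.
Claim: e^(x²) = (e^x)².
Test a specific point where both sides are defined: x = -1.
LHS = e^(x²) ≈ 2.7183
RHS = (e^x)² ≈ 0.1353
Since 2.7183 ≠ 0.1353, the equation fails at this point, so it cannot hold for every real x for which both sides are defined.
(e^x)² = e^(2x), and 2x ≠ x² in general.

Conclusion: False.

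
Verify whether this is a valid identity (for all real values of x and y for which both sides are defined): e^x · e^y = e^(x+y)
Claim: e^x · e^y = e^(x+y).
Reasoning: This is the law of exponents for a common base: multiplying powers adds exponents. E.g. from the series, (Σ x^j/j!)(Σ y^k/k!) = Σ_m (Σ_{j+k=m} x^j y^k/(j!k!)) = Σ_m (x+y)^m/m! by the binomial theorem.
So the two sides agree for all real values of x and y for which both sides are defined.

Conclusion: Yes, this is an identity.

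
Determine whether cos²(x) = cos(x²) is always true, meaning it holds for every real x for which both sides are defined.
Claim: cos²(x) = cos(x²).
Test a specific point where both sides are defined: x = π/6.
LHS = cos²(x) ≈ 0.7500
RHS = cos(x²) ≈ 0.9627
Since 0.7500 ≠ 0.9627, the equation fails at this point, so it cannot hold for every real x for which both sides are defined.
cos²(x) means (cos x)², squaring the output; cos(x²) squares the input. These are different functions.

Conclusion: No, this is NOT an identity.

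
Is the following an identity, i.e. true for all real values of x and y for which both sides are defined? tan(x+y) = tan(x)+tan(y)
No, this is NOT an identity.

Claim: tan(x+y) = tan(x)+tan(y).
Test a specific point where both sides are defined: x = -π/3, y = 3π/4.
LHS = tan(x+y) ≈ 3.7321
RHS = tan(x)+tan(y) ≈ -2.7321
Since 3.7321 ≠ -2.7321, the equation fails at this point, so it cannot hold for all real values of x and y for which both sides are defined.
The correct formula is tan(x+y) = (tan(x) + tan(y))/(1 - tan(x)tan(y)).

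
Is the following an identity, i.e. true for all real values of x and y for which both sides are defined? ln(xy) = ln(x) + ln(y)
Claim: ln(xy) = ln(x) + ln(y).
Reasoning: Both sides are simultaneously defined only when x, y > 0. Write x = e^p, y = e^q (p = ln x, q = ln y). Then xy = e^p · e^q = e^(p+q), so ln(xy) = p + q = ln(x) + ln(y).
So the two sides agree for all real values of x and y for which both sides are defined.

Conclusion: Yes, this is an identity.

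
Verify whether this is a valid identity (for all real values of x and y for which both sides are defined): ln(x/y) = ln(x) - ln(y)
Yes, this is an identity.

Claim: ln(x/y) = ln(x) - ln(y).
Reasoning: Both sides are simultaneously defined only when x, y > 0. Write x = e^p, y = e^q. Then x/y = e^(p-q), so ln(x/y) = p - q = ln(x) - ln(y).
So the two sides agree for all real values of x and y for which both sides are defined.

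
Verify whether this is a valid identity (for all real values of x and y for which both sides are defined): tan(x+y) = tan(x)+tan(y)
Claim: tan(x+y) = tan(x)+tan(y).
Test a specific point where both sides are defined: x = -π/3, y = π/6.
LHS = tan(x+y) ≈ -0.5774
RHS = tan(x)+tan(y) ≈ -1.1547
Since -0.5774 ≠ -1.1547, the equation fails at this point, so it cannot hold for all real values of x and y for which both sides are defined.
The correct formula is tan(x+y) = (tan(x) + tan(y))/(1 - tan(x)tan(y)).

Conclusion: No, this is NOT an identity.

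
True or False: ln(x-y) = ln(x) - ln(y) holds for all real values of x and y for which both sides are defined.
Claim: ln(x-y) = ln(x) - ln(y).
Test a specific point where both sides are defined: x = 1, y = 1/2.
LHS = ln(x-y) ≈ -0.6931
RHS = ln(x) - ln(y) ≈ 0.6931
Since -0.6931 ≠ 0.6931, the equation fails at this point, so it cannot hold for all real values of x and y for which both sides are defined.
ln(x) - ln(y) = ln(x/y), not ln(x-y).

Conclusion: False.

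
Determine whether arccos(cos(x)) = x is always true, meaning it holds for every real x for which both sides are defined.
Claim: arccos(cos(x)) = x.
Test a specific point where both sides are defined: x = -π/4.
LHS = arccos(cos(x)) ≈ 0.7854
RHS = x ≈ -0.7854
Since 0.7854 ≠ -0.7854, the equation fails at this point, so it cannot hold for every real x for which both sides are defined.
arccos only returns values in [0, π], so arccos(cos(x)) = x holds only for x in that interval, not for all real x.

Conclusion: No, this is NOT an identity.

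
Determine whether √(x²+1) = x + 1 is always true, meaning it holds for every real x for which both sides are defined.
Claim: √(x²+1) = x + 1.
Test a specific point where both sides are defined: x = -2.
LHS = √(x²+1) ≈ 2.2361
RHS = x + 1 ≈ -1.0000
Since 2.2361 ≠ -1.0000, the equation fails at this point, so it cannot hold for every real x for which both sides are defined.
(x+1)² = x² + 2x + 1 ≠ x² + 1 unless x = 0.

Conclusion: No, this is NOT an identity.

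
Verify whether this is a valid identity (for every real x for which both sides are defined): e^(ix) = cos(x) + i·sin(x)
Claim: e^(ix) = cos(x) + i·sin(x).
Reasoning: Euler's formula. Expand e^(ix) = Σ (ix)^k / k!. Since i² = -1, the even-k terms are Σ (-1)^m x^(2m)/(2m)! = cos(x) and the odd-k terms are i · Σ (-1)^m x^(2m+1)/(2m+1)! = i·sin(x).
So the two sides agree for every real x for which both sides are defined.

Conclusion: Yes, this is an identity.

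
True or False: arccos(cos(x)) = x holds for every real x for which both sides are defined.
False.

Claim: arccos(cos(x)) = x.
Test a specific point where both sides are defined: x = -π/2.
LHS = arccos(cos(x)) ≈ 1.5708
RHS = x ≈ -1.5708
Since 1.5708 ≠ -1.5708, the equation fails at this point, so it cannot hold for every real x for which both sides are defined.
arccos only returns values in [0, π], so arccos(cos(x)) = x holds only for x in that interval, not for all real x.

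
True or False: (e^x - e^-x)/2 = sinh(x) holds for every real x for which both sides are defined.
True.

Claim: (e^x - e^-x)/2 = sinh(x).
Reasoning: This is exactly the definition of the hyperbolic sine: sinh(x) := (e^x - e^-x)/2.
So the two sides agree for every real x for which both sides are defined.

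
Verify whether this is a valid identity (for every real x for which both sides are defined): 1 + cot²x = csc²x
Yes, this is an identity.

Claim: 1 + cot²x = csc²x.
Reasoning: Start from sin²x + cos²x = 1 and divide every term by sin²x (allowed wherever cot x and csc x are defined): 1 + cot²x = 1/sin²x = csc²x.
So the two sides agree for every real x for which both sides are defined.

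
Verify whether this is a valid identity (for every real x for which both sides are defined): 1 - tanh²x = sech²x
Yes, this is an identity.

Claim: 1 - tanh²x = sech²x.
Reasoning: Divide cosh²x - sinh²x = 1 through by cosh²x (never zero): 1 - tanh²x = 1/cosh²x = sech²x.
So the two sides agree for every real x for which both sides are defined.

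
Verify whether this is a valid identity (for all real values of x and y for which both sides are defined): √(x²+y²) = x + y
Claim: √(x²+y²) = x + y.
Test a specific point where both sides are defined: x = 1, y = 2.
LHS = √(x²+y²) ≈ 2.2361
RHS = x + y ≈ 3.0000
Since 2.2361 ≠ 3.0000, the equation fails at this point, so it cannot hold for all real values of x and y for which both sides are defined.
(x+y)² = x² + 2xy + y², not x² + y², so the square root does not split this way.

Conclusion: No, this is NOT an identity.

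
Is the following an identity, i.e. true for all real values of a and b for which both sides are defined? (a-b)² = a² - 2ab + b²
Claim: (a-b)² = a² - 2ab + b².
Reasoning: Expand: (a-b)² = (a-b)(a-b) = a·a - a·b - b·a + b·b = a² - 2ab + b².
So the two sides agree for all real values of a and b for which both sides are defined.

Conclusion: Yes, this is an identity.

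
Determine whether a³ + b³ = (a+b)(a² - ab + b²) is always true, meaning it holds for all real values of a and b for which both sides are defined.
Yes, this is an identity.

Claim: a³ + b³ = (a+b)(a² - ab + b²).
Reasoning: Expand the right side: (a+b)(a² - ab + b²) = a³ - a²b + ab² + a²b - ab² + b³ = a³ + b³ (the middle terms cancel in pairs).
So the two sides agree for all real values of a and b for which both sides are defined.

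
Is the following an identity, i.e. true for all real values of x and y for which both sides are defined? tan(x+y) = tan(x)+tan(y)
No, this is NOT an identity.

Claim: tan(x+y) = tan(x)+tan(y).
Test a specific point where both sides are defined: x = π/6, y = -π/3.
LHS = tan(x+y) ≈ -0.5774
RHS = tan(x)+tan(y) ≈ -1.1547
Since -0.5774 ≠ -1.1547, the equation fails at this point, so it cannot hold for all real values of x and y for which both sides are defined.
The correct formula is tan(x+y) = (tan(x) + tan(y))/(1 - tan(x)tan(y)).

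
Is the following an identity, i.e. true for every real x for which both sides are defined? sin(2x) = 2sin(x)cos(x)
Yes, this is an identity.

Claim: sin(2x) = 2sin(x)cos(x).
Reasoning: Put y = x in the addition formula sin(x+y) = sin(x)cos(y) + cos(x)sin(y): sin(2x) = sin(x)cos(x) + cos(x)sin(x) = 2sin(x)cos(x).
So the two sides agree for every real x for which both sides are defined.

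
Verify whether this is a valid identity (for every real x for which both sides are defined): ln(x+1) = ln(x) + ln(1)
No, this is NOT an identity.

Claim: ln(x+1) = ln(x) + ln(1).
Test a specific point where both sides are defined: x = 3/2.
LHS = ln(x+1) ≈ 0.9163
RHS = ln(x) + ln(1) ≈ 0.4055
Since 0.9163 ≠ 0.4055, the equation fails at this point, so it cannot hold for every real x for which both sides are defined.
ln(1) = 0, so the right side is just ln(x), which differs from ln(x+1).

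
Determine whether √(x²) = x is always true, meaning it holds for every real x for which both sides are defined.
Claim: √(x²) = x.
Test a specific point where both sides are defined: x = -3.
LHS = √(x²) ≈ 3.0000
RHS = x ≈ -3.0000
Since 3.0000 ≠ -3.0000, the equation fails at this point, so it cannot hold for every real x for which both sides are defined.
√(x²) = |x|, which differs from x whenever x < 0 (both sides are defined for every real x).

Conclusion: No, this is NOT an identity.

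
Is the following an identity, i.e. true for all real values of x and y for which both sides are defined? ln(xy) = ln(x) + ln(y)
Claim: ln(xy) = ln(x) + ln(y).
Reasoning: Both sides are simultaneously defined only when x, y > 0. Write x = e^p, y = e^q (p = ln x, q = ln y). Then xy = e^p · e^q = e^(p+q), so ln(xy) = p + q = ln(x) + ln(y).
So the two sides agree for all real values of x and y for which both sides are defined.

Conclusion: Yes, this is an identity.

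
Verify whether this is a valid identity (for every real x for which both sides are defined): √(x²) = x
No, this is NOT an identity.

Claim: √(x²) = x.
Test a specific point where both sides are defined: x = -2.
LHS = √(x²) ≈ 2.0000
RHS = x ≈ -2.0000
Since 2.0000 ≠ -2.0000, the equation fails at this point, so it cannot hold for every real x for which both sides are defined.
√(x²) = |x|, which differs from x whenever x < 0 (both sides are defined for every real x).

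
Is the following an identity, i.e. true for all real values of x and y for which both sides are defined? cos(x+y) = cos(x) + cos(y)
No, this is NOT an identity.

Claim: cos(x+y) = cos(x) + cos(y).
Test a specific point where both sides are defined: x = π, y = π/4.
LHS = cos(x+y) ≈ -0.7071
RHS = cos(x) + cos(y) ≈ -0.2929
Since -0.7071 ≠ -0.2929, the equation fails at this point, so it cannot hold for all real values of x and y for which both sides are defined.
The correct expansion is cos(x+y) = cos(x)cos(y) - sin(x)sin(y); cosine is not additive.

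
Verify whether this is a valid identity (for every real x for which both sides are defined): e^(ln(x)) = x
Claim: e^(ln(x)) = x.
Reasoning: For x > 0, ln(x) is by definition the exponent p such that e^p = x. Raising e to that exponent therefore returns x: e^(ln x) = x.
So the two sides agree for every real x for which both sides are defined.

Conclusion: Yes, this is an identity.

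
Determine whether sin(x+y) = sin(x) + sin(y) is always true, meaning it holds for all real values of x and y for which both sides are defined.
No, this is NOT an identity.

Claim: sin(x+y) = sin(x) + sin(y).
Test a specific point where both sides are defined: x = π/6, y = 3π/4.
LHS = sin(x+y) ≈ 0.2588
RHS = sin(x) + sin(y) ≈ 1.2071
Since 0.2588 ≠ 1.2071, the equation fails at this point, so it cannot hold for all real values of x and y for which both sides are defined.
The correct expansion is sin(x+y) = sin(x)cos(y) + cos(x)sin(y); sine is not additive.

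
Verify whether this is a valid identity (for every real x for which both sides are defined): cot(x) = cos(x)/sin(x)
Claim: cot(x) = cos(x)/sin(x).
Reasoning: cot(x) is defined as 1/tan(x) = 1/(sin(x)/cos(x)) = cos(x)/sin(x), wherever sin(x) ≠ 0.
So the two sides agree for every real x for which both sides are defined.

Conclusion: Yes, this is an identity.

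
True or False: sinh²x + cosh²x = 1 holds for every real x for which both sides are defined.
Claim: sinh²x + cosh²x = 1.
Test a specific point where both sides are defined: x = 3/2.
LHS = sinh²x + cosh²x ≈ 10.0677
RHS = 1 ≈ 1.0000
Since 10.0677 ≠ 1.0000, the equation fails at this point, so it cannot hold for every real x for which both sides are defined.
The correct hyperbolic identity is cosh²x - sinh²x = 1 (a difference); the sum sinh²x + cosh²x equals cosh(2x).

Conclusion: False.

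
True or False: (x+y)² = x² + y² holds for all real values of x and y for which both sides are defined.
Claim: (x+y)² = x² + y².
Test a specific point where both sides are defined: x = 3/2, y = 2.
LHS = (x+y)² ≈ 12.2500
RHS = x² + y² ≈ 6.2500
Since 12.2500 ≠ 6.2500, the equation fails at this point, so it cannot hold for all real values of x and y for which both sides are defined.
The correct expansion is (x+y)² = x² + 2xy + y²; the cross term 2xy is missing.

Conclusion: False.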